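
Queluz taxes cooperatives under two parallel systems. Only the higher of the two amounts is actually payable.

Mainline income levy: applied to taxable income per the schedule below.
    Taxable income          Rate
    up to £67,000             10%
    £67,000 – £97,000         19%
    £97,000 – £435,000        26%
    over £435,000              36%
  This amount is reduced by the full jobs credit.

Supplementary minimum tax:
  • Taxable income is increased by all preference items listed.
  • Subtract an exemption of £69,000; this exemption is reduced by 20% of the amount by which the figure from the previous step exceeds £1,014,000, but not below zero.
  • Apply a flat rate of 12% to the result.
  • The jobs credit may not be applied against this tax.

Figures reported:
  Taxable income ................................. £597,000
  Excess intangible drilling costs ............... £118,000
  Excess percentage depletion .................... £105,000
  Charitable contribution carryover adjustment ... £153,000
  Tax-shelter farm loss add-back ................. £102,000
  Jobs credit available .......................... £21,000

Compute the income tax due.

Supplementary minimum tax:
  Adjusted income: £597,000 + £118,000 + £105,000 + £153,000 + £102,000 = £1,075,000
  Exemption: £69,000 − 20% × (£1,075,000 − £1,014,000) = £69,000 − £12,200 = £56,800
  Base: £1,075,000 − £56,800 = £1,018,200
  £1,018,200 × 12% = £122,184

Mainline income levy:
  £67,000 × 10% = £6,700
  £30,000 × 19% = £5,700
  £338,000 × 26% = £87,880
  £162,000 × 36% = £58,320
  → £158,600
  Less jobs credit £21,000 → £137,600

£137,600 > £122,184, so the mainline income levy governs.

£137,600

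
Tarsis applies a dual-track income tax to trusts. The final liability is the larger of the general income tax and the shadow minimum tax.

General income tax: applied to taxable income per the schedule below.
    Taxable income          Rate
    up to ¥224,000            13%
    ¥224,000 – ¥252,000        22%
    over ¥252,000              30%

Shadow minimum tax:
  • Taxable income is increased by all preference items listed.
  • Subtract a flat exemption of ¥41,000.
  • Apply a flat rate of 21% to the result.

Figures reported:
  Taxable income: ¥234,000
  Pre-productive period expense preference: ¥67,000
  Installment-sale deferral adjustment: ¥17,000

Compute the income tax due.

Shadow minimum tax:
  Adjusted income: ¥234,000 + ¥67,000 + ¥17,000 = ¥318,000
  Less exemption ¥41,000 → base ¥277,000
  ¥277,000 × 21% = ¥58,170

General income tax:
  ¥224,000 × 13% = ¥29,120
  ¥10,000 × 22% = ¥2,200
  → ¥31,320

¥58,170 > ¥31,320, so the shadow minimum tax is the binding amount.

¥58,170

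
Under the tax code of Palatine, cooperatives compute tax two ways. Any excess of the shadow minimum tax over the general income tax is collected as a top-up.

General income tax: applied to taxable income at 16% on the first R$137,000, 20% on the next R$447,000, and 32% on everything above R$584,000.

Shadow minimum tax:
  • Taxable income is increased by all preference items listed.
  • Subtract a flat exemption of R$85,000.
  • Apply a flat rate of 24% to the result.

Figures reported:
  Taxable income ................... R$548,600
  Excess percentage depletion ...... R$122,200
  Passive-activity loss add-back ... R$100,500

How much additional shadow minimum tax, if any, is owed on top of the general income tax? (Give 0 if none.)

General income tax:
  R$137,000 × 16% = R$21,920
  R$411,600 × 20% = R$82,320
  → R$104,240

Shadow minimum tax:
  Adjusted income: R$548,600 + R$122,200 + R$100,500 = R$771,300
  Less exemption R$85,000 → base R$686,300
  R$686,300 × 24% = R$164,712

Excess of shadow minimum tax over general income tax: R$164,712 − R$104,240 = R$60,472.

R$60,472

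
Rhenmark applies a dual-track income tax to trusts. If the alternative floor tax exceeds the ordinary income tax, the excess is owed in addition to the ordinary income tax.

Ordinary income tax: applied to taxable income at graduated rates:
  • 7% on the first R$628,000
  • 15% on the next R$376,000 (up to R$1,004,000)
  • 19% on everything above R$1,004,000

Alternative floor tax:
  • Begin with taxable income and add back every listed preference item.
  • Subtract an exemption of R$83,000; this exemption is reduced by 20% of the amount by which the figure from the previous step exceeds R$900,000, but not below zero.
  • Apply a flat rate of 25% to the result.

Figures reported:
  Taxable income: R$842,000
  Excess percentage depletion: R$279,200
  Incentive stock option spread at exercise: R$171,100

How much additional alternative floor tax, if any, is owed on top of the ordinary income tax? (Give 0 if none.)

Ordinary income tax:
  R$628,000 × 7% = R$43,960
  R$214,000 × 15% = R$32,100
  → R$76,060

Alternative floor tax:
  Adjusted income: R$842,000 + R$279,200 + R$171,100 = R$1,292,300
  Exemption: R$83,000 − 20% × (R$1,292,300 − R$900,000) = R$83,000 − R$78,460 = R$4,540
  Base: R$1,292,300 − R$4,540 = R$1,287,760
  R$1,287,760 × 25% = R$321,940

Excess of alternative floor tax over ordinary income tax: R$321,940 − R$76,060 = R$245,880.

R$245,880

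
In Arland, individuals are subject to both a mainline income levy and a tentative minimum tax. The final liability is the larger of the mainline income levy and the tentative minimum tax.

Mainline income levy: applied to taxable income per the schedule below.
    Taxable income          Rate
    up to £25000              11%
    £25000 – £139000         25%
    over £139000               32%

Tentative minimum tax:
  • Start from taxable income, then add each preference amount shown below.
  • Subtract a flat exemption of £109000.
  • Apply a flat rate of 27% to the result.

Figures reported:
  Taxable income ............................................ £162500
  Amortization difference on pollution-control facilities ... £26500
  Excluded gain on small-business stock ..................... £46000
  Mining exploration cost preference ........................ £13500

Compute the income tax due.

Mainline income levy:
  £25000 × 11% = £2750
  £114000 × 25% = £28500
  £23500 × 32% = £7520
  → £38770

Tentative minimum tax:
  Adjusted income: £162500 + £26500 + £46000 + £13500 = £248500
  Less exemption £109000 → base £139500
  £139500 × 27% = £37665

£38770 > £37665, so the mainline income levy governs.

£38770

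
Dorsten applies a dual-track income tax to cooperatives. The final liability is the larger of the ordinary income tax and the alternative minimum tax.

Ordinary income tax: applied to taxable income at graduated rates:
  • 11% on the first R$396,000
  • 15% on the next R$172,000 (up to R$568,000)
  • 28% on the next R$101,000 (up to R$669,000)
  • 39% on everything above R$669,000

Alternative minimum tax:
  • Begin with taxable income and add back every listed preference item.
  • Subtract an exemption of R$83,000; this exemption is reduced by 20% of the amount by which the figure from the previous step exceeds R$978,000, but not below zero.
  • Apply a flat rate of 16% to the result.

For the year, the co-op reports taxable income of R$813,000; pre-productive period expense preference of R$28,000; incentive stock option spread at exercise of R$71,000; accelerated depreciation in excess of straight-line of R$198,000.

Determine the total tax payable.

R$168,544

Ordinary income tax:
  R$396,000 × 11% = R$43,560
  R$172,000 × 15% = R$25,800
  R$101,000 × 28% = R$28,280
  R$144,000 × 39% = R$56,160
  → R$153,800

Alternative minimum tax:
  Adjusted income: R$813,000 + R$28,000 + R$71,000 + R$198,000 = R$1,110,000
  Exemption: R$83,000 − 20% × (R$1,110,000 − R$978,000) = R$83,000 − R$26,400 = R$56,600
  Base: R$1,110,000 − R$56,600 = R$1,053,400
  R$1,053,400 × 16% = R$168,544

R$168,544 > R$153,800, so the alternative minimum tax is the binding amount.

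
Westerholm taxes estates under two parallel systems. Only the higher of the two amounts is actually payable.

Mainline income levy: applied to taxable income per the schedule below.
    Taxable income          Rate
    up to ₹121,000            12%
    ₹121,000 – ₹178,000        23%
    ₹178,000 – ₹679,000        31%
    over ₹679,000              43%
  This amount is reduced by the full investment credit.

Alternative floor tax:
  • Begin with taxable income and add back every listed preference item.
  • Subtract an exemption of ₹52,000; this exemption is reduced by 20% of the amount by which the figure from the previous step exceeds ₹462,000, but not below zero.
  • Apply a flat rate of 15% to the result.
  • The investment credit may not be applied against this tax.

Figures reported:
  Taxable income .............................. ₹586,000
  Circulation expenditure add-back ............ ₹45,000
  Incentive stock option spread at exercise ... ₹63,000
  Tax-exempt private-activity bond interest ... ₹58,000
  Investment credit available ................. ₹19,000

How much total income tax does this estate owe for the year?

₹135,110

Mainline income levy:
  ₹121,000 × 12% = ₹14,520
  ₹57,000 × 23% = ₹13,110
  ₹408,000 × 31% = ₹126,480
  → ₹154,110
  Less investment credit ₹19,000 → ₹135,110

Alternative floor tax:
  Adjusted income: ₹586,000 + ₹45,000 + ₹63,000 + ₹58,000 = ₹752,000
  Exemption: 20% × (₹752,000 − ₹462,000) = ₹58,000 ≥ ₹52,000, so the exemption is fully phased out
  Base: ₹752,000 − ₹0 = ₹752,000
  ₹752,000 × 15% = ₹112,800

₹135,110 > ₹112,800, so the mainline income levy governs.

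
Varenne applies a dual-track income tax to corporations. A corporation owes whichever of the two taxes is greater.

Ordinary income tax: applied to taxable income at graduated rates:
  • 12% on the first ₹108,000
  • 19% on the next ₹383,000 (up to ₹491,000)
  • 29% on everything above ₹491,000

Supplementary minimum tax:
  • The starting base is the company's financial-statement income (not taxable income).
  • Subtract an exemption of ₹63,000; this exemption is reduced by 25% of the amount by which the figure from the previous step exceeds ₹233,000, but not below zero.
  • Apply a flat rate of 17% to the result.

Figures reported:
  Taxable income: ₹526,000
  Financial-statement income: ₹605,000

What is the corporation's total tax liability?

₹102,850

Supplementary minimum tax:
  Base (financial-statement income): ₹605,000
  Exemption: 25% × (₹605,000 − ₹233,000) = ₹93,000 ≥ ₹63,000, so the exemption is fully phased out
  Base: ₹605,000 − ₹0 = ₹605,000
  ₹605,000 × 17% = ₹102,850

Ordinary income tax:
  ₹108,000 × 12% = ₹12,960
  ₹383,000 × 19% = ₹72,770
  ₹35,000 × 29% = ₹10,150
  → ₹95,880

₹102,850 > ₹95,880, so the supplementary minimum tax is the binding amount.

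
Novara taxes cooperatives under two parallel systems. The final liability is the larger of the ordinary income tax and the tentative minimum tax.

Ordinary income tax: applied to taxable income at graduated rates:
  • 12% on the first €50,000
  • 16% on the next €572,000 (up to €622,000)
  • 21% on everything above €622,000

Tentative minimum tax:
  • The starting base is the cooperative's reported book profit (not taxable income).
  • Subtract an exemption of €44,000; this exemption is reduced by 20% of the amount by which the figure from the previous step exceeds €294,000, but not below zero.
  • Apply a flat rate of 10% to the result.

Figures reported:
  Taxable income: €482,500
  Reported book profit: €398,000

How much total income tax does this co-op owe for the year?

Tentative minimum tax:
  Base (reported book profit): €398,000
  Exemption: €44,000 − 20% × (€398,000 − €294,000) = €44,000 − €20,800 = €23,200
  Base: €398,000 − €23,200 = €374,800
  €374,800 × 10% = €37,480

Ordinary income tax:
  €50,000 × 12% = €6,000
  €432,500 × 16% = €69,200
  → €75,200

€75,200 > €37,480, so the ordinary income tax governs.

€75,200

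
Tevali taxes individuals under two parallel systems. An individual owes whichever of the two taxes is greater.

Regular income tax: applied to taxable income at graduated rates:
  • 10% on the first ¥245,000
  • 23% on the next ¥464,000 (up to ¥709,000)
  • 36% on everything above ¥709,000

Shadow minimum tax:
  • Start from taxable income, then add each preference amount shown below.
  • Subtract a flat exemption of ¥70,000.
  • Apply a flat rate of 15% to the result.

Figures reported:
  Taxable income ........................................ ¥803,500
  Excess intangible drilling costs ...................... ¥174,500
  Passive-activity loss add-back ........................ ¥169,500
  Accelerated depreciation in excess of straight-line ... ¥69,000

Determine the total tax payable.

Regular income tax:
  ¥245,000 × 10% = ¥24,500
  ¥464,000 × 23% = ¥106,720
  ¥94,500 × 36% = ¥34,020
  → ¥165,240

Shadow minimum tax:
  Adjusted income: ¥803,500 + ¥174,500 + ¥169,500 + ¥69,000 = ¥1,216,500
  Less exemption ¥70,000 → base ¥1,146,500
  ¥1,146,500 × 15% = ¥171,975

¥171,975 > ¥165,240, so the shadow minimum tax is the binding amount.

¥171,975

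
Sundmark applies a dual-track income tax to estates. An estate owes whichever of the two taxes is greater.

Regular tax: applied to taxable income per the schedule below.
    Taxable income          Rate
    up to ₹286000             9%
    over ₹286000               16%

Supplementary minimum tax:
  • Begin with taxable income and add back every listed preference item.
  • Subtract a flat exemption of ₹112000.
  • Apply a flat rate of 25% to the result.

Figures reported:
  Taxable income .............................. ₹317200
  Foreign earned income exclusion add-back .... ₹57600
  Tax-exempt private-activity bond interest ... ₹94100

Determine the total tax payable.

Supplementary minimum tax:
  Adjusted income: ₹317200 + ₹57600 + ₹94100 = ₹468900
  Less exemption ₹112000 → base ₹356900
  ₹356900 × 25% = ₹89225

Regular tax:
  ₹286000 × 9% = ₹25740
  ₹31200 × 16% = ₹4992
  → ₹30732

₹89225 > ₹30732, so the supplementary minimum tax is the binding amount.

₹89225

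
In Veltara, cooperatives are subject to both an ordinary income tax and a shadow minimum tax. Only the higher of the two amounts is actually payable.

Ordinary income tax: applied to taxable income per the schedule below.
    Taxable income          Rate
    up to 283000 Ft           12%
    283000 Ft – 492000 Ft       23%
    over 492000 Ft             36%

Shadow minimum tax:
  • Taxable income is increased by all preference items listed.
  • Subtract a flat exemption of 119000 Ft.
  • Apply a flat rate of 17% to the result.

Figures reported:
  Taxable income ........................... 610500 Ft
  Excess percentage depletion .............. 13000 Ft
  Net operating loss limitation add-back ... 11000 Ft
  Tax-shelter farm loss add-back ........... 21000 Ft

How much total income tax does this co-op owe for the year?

124690 Ft

Shadow minimum tax:
  Adjusted income: 610500 Ft + 13000 Ft + 11000 Ft + 21000 Ft = 655500 Ft
  Less exemption 119000 Ft → base 536500 Ft
  536500 Ft × 17% = 91205 Ft

Ordinary income tax:
  283000 Ft × 12% = 33960 Ft
  209000 Ft × 23% = 48070 Ft
  118500 Ft × 36% = 42660 Ft
  → 124690 Ft

124690 Ft > 91205 Ft, so the ordinary income tax governs.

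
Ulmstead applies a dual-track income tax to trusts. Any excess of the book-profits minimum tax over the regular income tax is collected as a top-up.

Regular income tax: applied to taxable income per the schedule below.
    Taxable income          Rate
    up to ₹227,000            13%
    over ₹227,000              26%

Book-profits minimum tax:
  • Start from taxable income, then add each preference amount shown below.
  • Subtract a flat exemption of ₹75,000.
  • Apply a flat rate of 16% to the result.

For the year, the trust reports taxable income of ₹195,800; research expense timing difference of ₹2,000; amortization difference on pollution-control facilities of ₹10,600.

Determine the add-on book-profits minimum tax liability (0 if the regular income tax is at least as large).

Regular income tax:
  ₹195,800 × 13% = ₹25,454

Book-profits minimum tax:
  Adjusted income: ₹195,800 + ₹2,000 + ₹10,600 = ₹208,400
  Less exemption ₹75,000 → base ₹133,400
  ₹133,400 × 16% = ₹21,344

₹21,344 ≤ ₹25,454, so no add-on is due.

₹0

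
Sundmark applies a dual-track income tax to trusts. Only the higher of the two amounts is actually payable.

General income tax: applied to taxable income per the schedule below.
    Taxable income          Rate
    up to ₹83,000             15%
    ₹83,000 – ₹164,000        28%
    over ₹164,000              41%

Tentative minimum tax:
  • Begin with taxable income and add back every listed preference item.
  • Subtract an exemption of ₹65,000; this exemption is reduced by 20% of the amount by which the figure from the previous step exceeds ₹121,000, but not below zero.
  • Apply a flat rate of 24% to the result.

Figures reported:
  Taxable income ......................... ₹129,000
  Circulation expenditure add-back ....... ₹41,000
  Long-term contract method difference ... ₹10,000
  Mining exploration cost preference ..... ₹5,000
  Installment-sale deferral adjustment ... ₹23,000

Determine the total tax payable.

General income tax:
  ₹83,000 × 15% = ₹12,450
  ₹46,000 × 28% = ₹12,880
  → ₹25,330

Tentative minimum tax:
  Adjusted income: ₹129,000 + ₹41,000 + ₹10,000 + ₹5,000 + ₹23,000 = ₹208,000
  Exemption: ₹65,000 − 20% × (₹208,000 − ₹121,000) = ₹65,000 − ₹17,400 = ₹47,600
  Base: ₹208,000 − ₹47,600 = ₹160,400
  ₹160,400 × 24% = ₹38,496

₹38,496 > ₹25,330, so the tentative minimum tax is the binding amount.

₹38,496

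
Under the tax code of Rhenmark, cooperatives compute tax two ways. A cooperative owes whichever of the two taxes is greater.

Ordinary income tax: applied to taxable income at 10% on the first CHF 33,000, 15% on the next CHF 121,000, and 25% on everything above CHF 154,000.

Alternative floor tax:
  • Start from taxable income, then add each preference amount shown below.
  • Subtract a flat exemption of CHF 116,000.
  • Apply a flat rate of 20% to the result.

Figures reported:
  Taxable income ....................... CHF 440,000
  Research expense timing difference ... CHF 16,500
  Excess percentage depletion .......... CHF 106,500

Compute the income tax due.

Ordinary income tax:
  CHF 33,000 × 10% = CHF 3,300
  CHF 121,000 × 15% = CHF 18,150
  CHF 286,000 × 25% = CHF 71,500
  → CHF 92,950

Alternative floor tax:
  Adjusted income: CHF 440,000 + CHF 16,500 + CHF 106,500 = CHF 563,000
  Less exemption CHF 116,000 → base CHF 447,000
  CHF 447,000 × 20% = CHF 89,400

CHF 92,950 > CHF 89,400, so the ordinary income tax governs.

CHF 92,950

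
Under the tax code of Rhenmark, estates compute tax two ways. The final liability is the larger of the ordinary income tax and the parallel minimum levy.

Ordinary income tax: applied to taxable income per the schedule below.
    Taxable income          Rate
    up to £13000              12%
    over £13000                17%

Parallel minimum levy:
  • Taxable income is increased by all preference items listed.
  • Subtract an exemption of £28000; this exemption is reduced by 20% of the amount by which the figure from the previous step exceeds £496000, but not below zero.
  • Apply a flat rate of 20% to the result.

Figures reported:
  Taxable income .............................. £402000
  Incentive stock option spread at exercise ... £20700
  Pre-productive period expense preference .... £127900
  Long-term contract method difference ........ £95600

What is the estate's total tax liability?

Ordinary income tax:
  £13000 × 12% = £1560
  £389000 × 17% = £66130
  → £67690

Parallel minimum levy:
  Adjusted income: £402000 + £20700 + £127900 + £95600 = £646200
  Exemption: 20% × (£646200 − £496000) = £30040 ≥ £28000, so the exemption is fully phased out
  Base: £646200 − £0 = £646200
  £646200 × 20% = £129240

£129240 > £67690, so the parallel minimum levy is the binding amount.

£129240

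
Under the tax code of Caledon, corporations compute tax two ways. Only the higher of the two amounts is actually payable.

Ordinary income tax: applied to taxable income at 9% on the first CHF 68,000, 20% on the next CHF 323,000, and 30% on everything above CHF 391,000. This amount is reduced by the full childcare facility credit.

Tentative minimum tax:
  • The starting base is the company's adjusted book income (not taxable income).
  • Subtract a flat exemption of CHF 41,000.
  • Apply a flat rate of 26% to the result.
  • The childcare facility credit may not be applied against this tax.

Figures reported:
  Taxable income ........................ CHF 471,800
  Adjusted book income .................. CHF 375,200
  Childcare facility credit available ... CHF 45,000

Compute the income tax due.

Ordinary income tax:
  CHF 68,000 × 9% = CHF 6,120
  CHF 323,000 × 20% = CHF 64,600
  CHF 80,800 × 30% = CHF 24,240
  → CHF 94,960
  Less childcare facility credit CHF 45,000 → CHF 49,960

Tentative minimum tax:
  Base (adjusted book income): CHF 375,200
  Less exemption CHF 41,000 → base CHF 334,200
  CHF 334,200 × 26% = CHF 86,892

CHF 86,892 > CHF 49,960, so the tentative minimum tax is the binding amount.

CHF 86,892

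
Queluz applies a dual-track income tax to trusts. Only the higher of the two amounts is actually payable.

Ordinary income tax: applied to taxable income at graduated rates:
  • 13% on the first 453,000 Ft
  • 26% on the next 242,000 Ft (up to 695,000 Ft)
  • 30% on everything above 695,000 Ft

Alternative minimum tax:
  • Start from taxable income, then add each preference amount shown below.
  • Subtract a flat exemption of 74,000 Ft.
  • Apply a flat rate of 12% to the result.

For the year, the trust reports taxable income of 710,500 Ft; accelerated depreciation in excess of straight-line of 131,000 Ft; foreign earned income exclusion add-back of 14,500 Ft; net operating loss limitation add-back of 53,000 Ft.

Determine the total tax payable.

Ordinary income tax:
  453,000 Ft × 13% = 58,890 Ft
  242,000 Ft × 26% = 62,920 Ft
  15,500 Ft × 30% = 4,650 Ft
  → 126,460 Ft

Alternative minimum tax:
  Adjusted income: 710,500 Ft + 131,000 Ft + 14,500 Ft + 53,000 Ft = 909,000 Ft
  Less exemption 74,000 Ft → base 835,000 Ft
  835,000 Ft × 12% = 100,200 Ft

126,460 Ft > 100,200 Ft, so the ordinary income tax governs.

126,460 Ft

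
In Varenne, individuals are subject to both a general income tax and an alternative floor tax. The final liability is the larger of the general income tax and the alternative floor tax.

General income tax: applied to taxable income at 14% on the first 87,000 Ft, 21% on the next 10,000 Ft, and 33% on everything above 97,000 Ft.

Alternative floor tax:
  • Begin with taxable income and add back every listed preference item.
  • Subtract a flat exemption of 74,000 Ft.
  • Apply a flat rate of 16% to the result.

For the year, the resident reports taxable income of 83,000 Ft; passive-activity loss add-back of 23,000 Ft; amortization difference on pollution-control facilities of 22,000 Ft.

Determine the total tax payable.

Alternative floor tax:
  Adjusted income: 83,000 Ft + 23,000 Ft + 22,000 Ft = 128,000 Ft
  Less exemption 74,000 Ft → base 54,000 Ft
  54,000 Ft × 16% = 8,640 Ft

General income tax:
  83,000 Ft × 14% = 11,620 Ft

11,620 Ft > 8,640 Ft, so the general income tax governs.

11,620 Ft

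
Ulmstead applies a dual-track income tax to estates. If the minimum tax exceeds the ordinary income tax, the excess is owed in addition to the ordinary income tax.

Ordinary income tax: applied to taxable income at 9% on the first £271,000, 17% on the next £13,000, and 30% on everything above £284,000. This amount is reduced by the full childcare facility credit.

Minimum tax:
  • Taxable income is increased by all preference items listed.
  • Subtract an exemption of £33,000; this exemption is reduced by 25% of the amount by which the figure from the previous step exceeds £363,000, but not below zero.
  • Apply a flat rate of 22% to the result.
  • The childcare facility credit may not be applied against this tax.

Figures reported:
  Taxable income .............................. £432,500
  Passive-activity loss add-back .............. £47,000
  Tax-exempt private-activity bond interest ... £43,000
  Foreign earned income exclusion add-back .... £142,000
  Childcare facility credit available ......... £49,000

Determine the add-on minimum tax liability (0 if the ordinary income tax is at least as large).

Minimum tax:
  Adjusted income: £432,500 + £47,000 + £43,000 + £142,000 = £664,500
  Exemption: 25% × (£664,500 − £363,000) = £75,375 ≥ £33,000, so the exemption is fully phased out
  Base: £664,500 − £0 = £664,500
  £664,500 × 22% = £146,190

Ordinary income tax:
  £271,000 × 9% = £24,390
  £13,000 × 17% = £2,210
  £148,500 × 30% = £44,550
  → £71,150
  Less childcare facility credit £49,000 → £22,150

Excess of minimum tax over ordinary income tax: £146,190 − £22,150 = £124,040.

£124,040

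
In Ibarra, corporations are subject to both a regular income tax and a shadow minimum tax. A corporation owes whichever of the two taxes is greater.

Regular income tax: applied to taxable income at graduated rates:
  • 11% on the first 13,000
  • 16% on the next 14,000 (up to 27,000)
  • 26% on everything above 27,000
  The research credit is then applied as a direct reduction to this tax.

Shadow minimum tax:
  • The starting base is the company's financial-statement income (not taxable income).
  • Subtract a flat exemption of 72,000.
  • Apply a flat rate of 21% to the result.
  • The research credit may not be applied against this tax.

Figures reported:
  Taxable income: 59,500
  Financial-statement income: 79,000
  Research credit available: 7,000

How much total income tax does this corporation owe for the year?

Shadow minimum tax:
  Base (financial-statement income): 79,000
  Less exemption 72,000 → base 7,000
  7,000 × 21% = 1,470

Regular income tax:
  13,000 × 11% = 1,430
  14,000 × 16% = 2,240
  32,500 × 26% = 8,450
  → 12,120
  Less research credit 7,000 → 5,120

5,120 > 1,470, so the regular income tax governs.

5,120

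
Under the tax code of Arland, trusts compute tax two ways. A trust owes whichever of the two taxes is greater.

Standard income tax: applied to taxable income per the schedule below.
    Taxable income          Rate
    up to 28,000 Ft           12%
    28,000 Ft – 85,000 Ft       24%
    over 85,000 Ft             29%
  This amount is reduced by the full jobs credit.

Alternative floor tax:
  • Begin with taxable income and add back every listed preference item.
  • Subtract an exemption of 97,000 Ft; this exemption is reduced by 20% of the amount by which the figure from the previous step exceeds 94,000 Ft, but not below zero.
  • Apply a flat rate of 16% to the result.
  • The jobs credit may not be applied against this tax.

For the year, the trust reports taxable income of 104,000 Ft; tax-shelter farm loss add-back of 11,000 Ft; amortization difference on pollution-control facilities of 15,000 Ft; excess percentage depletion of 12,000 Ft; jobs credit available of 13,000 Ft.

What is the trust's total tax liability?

Alternative floor tax:
  Adjusted income: 104,000 Ft + 11,000 Ft + 15,000 Ft + 12,000 Ft = 142,000 Ft
  Exemption: 97,000 Ft − 20% × (142,000 Ft − 94,000 Ft) = 97,000 Ft − 9,600 Ft = 87,400 Ft
  Base: 142,000 Ft − 87,400 Ft = 54,600 Ft
  54,600 Ft × 16% = 8,736 Ft

Standard income tax:
  28,000 Ft × 12% = 3,360 Ft
  57,000 Ft × 24% = 13,680 Ft
  19,000 Ft × 29% = 5,510 Ft
  → 22,550 Ft
  Less jobs credit 13,000 Ft → 9,550 Ft

9,550 Ft > 8,736 Ft, so the standard income tax governs.

9,550 Ft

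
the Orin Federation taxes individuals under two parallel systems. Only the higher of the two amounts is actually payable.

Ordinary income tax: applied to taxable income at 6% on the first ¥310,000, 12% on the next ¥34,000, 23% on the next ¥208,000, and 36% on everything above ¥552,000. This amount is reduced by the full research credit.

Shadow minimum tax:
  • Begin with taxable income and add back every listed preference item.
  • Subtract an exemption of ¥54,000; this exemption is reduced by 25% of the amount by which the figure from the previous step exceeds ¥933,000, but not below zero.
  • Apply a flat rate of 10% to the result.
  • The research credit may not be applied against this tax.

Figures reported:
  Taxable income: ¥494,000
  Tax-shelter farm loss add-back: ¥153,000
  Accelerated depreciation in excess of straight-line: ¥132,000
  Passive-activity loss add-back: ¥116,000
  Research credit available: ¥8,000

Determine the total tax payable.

Ordinary income tax:
  ¥310,000 × 6% = ¥18,600
  ¥34,000 × 12% = ¥4,080
  ¥150,000 × 23% = ¥34,500
  → ¥57,180
  Less research credit ¥8,000 → ¥49,180

Shadow minimum tax:
  Adjusted income: ¥494,000 + ¥153,000 + ¥132,000 + ¥116,000 = ¥895,000
  Exemption: ¥895,000 ≤ ¥933,000, so full ¥54,000 applies
  Base: ¥895,000 − ¥54,000 = ¥841,000
  ¥841,000 × 10% = ¥84,100

¥84,100 > ¥49,180, so the shadow minimum tax is the binding amount.

¥84,100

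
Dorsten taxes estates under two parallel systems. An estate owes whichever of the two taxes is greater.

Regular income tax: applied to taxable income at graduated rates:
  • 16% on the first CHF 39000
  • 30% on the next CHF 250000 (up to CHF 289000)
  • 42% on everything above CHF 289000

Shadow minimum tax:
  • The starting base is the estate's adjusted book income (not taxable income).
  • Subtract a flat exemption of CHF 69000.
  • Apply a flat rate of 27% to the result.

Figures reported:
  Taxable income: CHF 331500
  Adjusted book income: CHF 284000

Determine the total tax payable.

CHF 99090

Regular income tax:
  CHF 39000 × 16% = CHF 6240
  CHF 250000 × 30% = CHF 75000
  CHF 42500 × 42% = CHF 17850
  → CHF 99090

Shadow minimum tax:
  Base (adjusted book income): CHF 284000
  Less exemption CHF 69000 → base CHF 215000
  CHF 215000 × 27% = CHF 58050

CHF 99090 > CHF 58050, so the regular income tax governs.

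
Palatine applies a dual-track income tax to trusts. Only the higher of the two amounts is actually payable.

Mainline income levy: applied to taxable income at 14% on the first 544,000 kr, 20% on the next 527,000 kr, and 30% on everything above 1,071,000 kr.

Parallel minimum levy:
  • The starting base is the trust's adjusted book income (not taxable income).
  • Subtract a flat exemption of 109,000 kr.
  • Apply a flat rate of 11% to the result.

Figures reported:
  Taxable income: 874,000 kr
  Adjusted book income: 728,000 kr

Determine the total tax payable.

142,160 kr

Parallel minimum levy:
  Base (adjusted book income): 728,000 kr
  Less exemption 109,000 kr → base 619,000 kr
  619,000 kr × 11% = 68,090 kr

Mainline income levy:
  544,000 kr × 14% = 76,160 kr
  330,000 kr × 20% = 66,000 kr
  → 142,160 kr

142,160 kr > 68,090 kr, so the mainline income levy governs.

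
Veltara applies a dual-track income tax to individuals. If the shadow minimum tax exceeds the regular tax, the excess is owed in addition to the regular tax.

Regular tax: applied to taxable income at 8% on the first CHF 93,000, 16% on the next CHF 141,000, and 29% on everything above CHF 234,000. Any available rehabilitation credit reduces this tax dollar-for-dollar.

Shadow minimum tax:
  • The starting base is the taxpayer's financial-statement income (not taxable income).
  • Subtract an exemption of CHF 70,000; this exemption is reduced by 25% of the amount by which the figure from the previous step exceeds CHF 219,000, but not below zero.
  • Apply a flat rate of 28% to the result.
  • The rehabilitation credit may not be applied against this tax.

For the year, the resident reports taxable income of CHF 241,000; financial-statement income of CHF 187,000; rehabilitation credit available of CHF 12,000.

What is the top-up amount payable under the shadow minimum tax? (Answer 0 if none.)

CHF 12,730

Regular tax:
  CHF 93,000 × 8% = CHF 7,440
  CHF 141,000 × 16% = CHF 22,560
  CHF 7,000 × 29% = CHF 2,030
  → CHF 32,030
  Less rehabilitation credit CHF 12,000 → CHF 20,030

Shadow minimum tax:
  Base (financial-statement income): CHF 187,000
  Exemption: CHF 187,000 ≤ CHF 219,000, so full CHF 70,000 applies
  Base: CHF 187,000 − CHF 70,000 = CHF 117,000
  CHF 117,000 × 28% = CHF 32,760

Excess of shadow minimum tax over regular tax: CHF 32,760 − CHF 20,030 = CHF 12,730.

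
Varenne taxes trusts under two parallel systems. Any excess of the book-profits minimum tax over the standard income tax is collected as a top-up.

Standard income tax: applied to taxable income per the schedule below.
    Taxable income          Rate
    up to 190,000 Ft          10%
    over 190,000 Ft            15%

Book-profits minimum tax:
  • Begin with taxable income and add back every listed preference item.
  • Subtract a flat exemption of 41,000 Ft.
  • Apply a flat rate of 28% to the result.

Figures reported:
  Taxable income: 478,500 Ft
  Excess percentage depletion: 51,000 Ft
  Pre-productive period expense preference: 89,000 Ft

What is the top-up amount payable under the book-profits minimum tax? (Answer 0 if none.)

Standard income tax:
  190,000 Ft × 10% = 19,000 Ft
  288,500 Ft × 15% = 43,275 Ft
  → 62,275 Ft

Book-profits minimum tax:
  Adjusted income: 478,500 Ft + 51,000 Ft + 89,000 Ft = 618,500 Ft
  Less exemption 41,000 Ft → base 577,500 Ft
  577,500 Ft × 28% = 161,700 Ft

Excess of book-profits minimum tax over standard income tax: 161,700 Ft − 62,275 Ft = 99,425 Ft.

99,425 Ft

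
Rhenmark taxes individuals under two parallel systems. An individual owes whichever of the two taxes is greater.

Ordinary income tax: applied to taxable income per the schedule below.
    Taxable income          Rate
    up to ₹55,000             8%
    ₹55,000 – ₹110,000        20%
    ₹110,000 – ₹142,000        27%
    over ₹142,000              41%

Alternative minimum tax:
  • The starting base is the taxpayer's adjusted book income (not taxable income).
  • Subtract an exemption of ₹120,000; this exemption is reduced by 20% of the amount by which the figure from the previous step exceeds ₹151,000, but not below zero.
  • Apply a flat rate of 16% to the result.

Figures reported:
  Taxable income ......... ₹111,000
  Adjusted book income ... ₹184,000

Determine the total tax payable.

₹15,670

Ordinary income tax:
  ₹55,000 × 8% = ₹4,400
  ₹55,000 × 20% = ₹11,000
  ₹1,000 × 27% = ₹270
  → ₹15,670

Alternative minimum tax:
  Base (adjusted book income): ₹184,000
  Exemption: ₹120,000 − 20% × (₹184,000 − ₹151,000) = ₹120,000 − ₹6,600 = ₹113,400
  Base: ₹184,000 − ₹113,400 = ₹70,600
  ₹70,600 × 16% = ₹11,296

₹15,670 > ₹11,296, so the ordinary income tax governs.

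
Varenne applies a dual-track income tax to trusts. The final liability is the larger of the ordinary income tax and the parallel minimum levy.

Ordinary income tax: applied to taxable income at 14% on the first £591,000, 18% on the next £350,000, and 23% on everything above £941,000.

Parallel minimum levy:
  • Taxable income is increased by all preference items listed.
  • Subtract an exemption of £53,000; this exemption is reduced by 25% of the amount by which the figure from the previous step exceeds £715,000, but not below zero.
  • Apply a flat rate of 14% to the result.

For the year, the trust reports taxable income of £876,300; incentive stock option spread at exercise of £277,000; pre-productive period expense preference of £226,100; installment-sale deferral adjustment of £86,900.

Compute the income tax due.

£205,282

Parallel minimum levy:
  Adjusted income: £876,300 + £277,000 + £226,100 + £86,900 = £1,466,300
  Exemption: 25% × (£1,466,300 − £715,000) = £187,825 ≥ £53,000, so the exemption is fully phased out
  Base: £1,466,300 − £0 = £1,466,300
  £1,466,300 × 14% = £205,282

Ordinary income tax:
  £591,000 × 14% = £82,740
  £285,300 × 18% = £51,354
  → £134,094

£205,282 > £134,094, so the parallel minimum levy is the binding amount.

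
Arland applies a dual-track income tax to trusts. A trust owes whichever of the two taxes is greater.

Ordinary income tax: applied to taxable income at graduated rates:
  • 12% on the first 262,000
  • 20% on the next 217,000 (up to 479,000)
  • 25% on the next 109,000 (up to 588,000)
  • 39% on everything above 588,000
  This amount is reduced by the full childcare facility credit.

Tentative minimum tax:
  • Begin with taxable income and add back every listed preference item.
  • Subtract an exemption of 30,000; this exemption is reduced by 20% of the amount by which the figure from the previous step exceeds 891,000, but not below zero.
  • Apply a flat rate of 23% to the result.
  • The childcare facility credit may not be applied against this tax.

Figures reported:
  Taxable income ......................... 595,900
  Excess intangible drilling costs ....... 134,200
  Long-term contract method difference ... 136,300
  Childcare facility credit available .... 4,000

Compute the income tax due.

Ordinary income tax:
  262,000 × 12% = 31,440
  217,000 × 20% = 43,400
  109,000 × 25% = 27,250
  7,900 × 39% = 3,081
  → 105,171
  Less childcare facility credit 4,000 → 101,171

Tentative minimum tax:
  Adjusted income: 595,900 + 134,200 + 136,300 = 866,400
  Exemption: 866,400 ≤ 891,000, so full 30,000 applies
  Base: 866,400 − 30,000 = 836,400
  836,400 × 23% = 192,372

192,372 > 101,171, so the tentative minimum tax is the binding amount.

192,372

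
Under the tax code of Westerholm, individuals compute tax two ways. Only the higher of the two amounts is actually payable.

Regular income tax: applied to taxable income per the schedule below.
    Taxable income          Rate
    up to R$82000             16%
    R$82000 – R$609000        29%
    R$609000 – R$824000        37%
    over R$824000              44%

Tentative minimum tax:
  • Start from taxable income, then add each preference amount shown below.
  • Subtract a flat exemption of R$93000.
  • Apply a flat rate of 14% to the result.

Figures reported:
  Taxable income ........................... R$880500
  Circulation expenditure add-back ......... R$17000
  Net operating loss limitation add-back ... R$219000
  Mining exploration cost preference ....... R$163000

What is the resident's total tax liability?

R$270360

Tentative minimum tax:
  Adjusted income: R$880500 + R$17000 + R$219000 + R$163000 = R$1279500
  Less exemption R$93000 → base R$1186500
  R$1186500 × 14% = R$166110

Regular income tax:
  R$82000 × 16% = R$13120
  R$527000 × 29% = R$152830
  R$215000 × 37% = R$79550
  R$56500 × 44% = R$24860
  → R$270360

R$270360 > R$166110, so the regular income tax governs.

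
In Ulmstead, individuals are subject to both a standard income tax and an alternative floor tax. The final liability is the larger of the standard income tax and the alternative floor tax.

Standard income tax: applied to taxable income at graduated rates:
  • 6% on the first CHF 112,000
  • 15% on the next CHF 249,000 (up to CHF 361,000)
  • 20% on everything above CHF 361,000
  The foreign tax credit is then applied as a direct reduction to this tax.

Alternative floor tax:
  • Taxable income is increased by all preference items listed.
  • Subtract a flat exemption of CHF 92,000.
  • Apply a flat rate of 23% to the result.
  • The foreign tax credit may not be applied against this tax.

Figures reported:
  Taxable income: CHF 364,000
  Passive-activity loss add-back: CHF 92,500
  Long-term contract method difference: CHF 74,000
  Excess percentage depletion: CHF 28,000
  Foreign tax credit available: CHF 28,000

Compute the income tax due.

Standard income tax:
  CHF 112,000 × 6% = CHF 6,720
  CHF 249,000 × 15% = CHF 37,350
  CHF 3,000 × 20% = CHF 600
  → CHF 44,670
  Less foreign tax credit CHF 28,000 → CHF 16,670

Alternative floor tax:
  Adjusted income: CHF 364,000 + CHF 92,500 + CHF 74,000 + CHF 28,000 = CHF 558,500
  Less exemption CHF 92,000 → base CHF 466,500
  CHF 466,500 × 23% = CHF 107,295

CHF 107,295 > CHF 16,670, so the alternative floor tax is the binding amount.

CHF 107,295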